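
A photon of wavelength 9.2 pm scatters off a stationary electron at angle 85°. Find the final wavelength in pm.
11.4148 pm

Using the Compton scattering formula:
λ' = λ + Δλ = λ + λ_C(1 - cos θ)

Given:
- Initial wavelength λ = 9.2 pm
- Scattering angle θ = 85°
- Compton wavelength λ_C ≈ 2.4263 pm

Calculate the shift:
Δλ = 2.4263 × (1 - cos(85°))
Δλ = 2.4263 × 0.9128
Δλ = 2.2148 pm

Final wavelength:
λ' = 9.2 + 2.2148 = 11.4148 pm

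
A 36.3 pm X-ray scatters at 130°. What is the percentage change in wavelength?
10.9805%

Calculate the Compton shift:
Δλ = λ_C(1 - cos(130°))
Δλ = 2.4263 × (1 - cos(130°))
Δλ = 2.4263 × 1.6428
Δλ = 3.9859 pm

Percentage change:
(Δλ/λ₀) × 100 = (3.9859/36.3) × 100
= 10.9805%

(Intermediate values are shown rounded; full precision is carried through to the final answer.)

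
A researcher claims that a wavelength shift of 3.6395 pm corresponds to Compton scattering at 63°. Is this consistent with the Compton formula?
No, inconsistent

Calculate the expected shift for θ = 63°:

Δλ_expected = λ_C(1 - cos(63°))
Δλ_expected = 2.4263 × (1 - cos(63°))
Δλ_expected = 2.4263 × 0.5460
Δλ_expected = 1.3248 pm

Given shift: 3.6395 pm
Expected shift: 1.3248 pm
Difference: 2.3147 pm

The values do not match. The given shift corresponds to θ ≈ 120.0°, not 63°.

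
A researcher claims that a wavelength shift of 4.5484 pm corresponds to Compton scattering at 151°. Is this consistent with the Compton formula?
Yes, consistent

Calculate the expected shift for θ = 151°:

Δλ_expected = λ_C(1 - cos(151°))
Δλ_expected = 2.4263 × (1 - cos(151°))
Δλ_expected = 2.4263 × 1.8746
Δλ_expected = 4.5484 pm

Given shift: 4.5484 pm
Expected shift: 4.5484 pm
Difference: 0.0000 pm

The values match. This is consistent with Compton scattering at the stated angle.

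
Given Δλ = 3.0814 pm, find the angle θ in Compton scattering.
105.66°

From the Compton formula Δλ = λ_C(1 - cos θ), we can solve for θ:

cos θ = 1 - Δλ/λ_C

Given:
- Δλ = 3.0814 pm
- λ_C = h/(m_e·c) ≈ 2.42631024 pm

cos θ = 1 - 3.0814/2.42631024
cos θ = 1 - 1.269994
cos θ = -0.269994

θ = arccos(-0.269994)
θ = 105.66°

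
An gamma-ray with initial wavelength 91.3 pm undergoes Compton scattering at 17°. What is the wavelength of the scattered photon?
91.4060 pm

Using the Compton scattering formula:
λ' = λ + Δλ = λ + λ_C(1 - cos θ)

Given:
- Initial wavelength λ = 91.3 pm
- Scattering angle θ = 17°
- Compton wavelength λ_C ≈ 2.4263 pm

Calculate the shift:
Δλ = 2.4263 × (1 - cos(17°))
Δλ = 2.4263 × 0.0437
Δλ = 0.1060 pm

Final wavelength:
λ' = 91.3 + 0.1060 = 91.4060 pm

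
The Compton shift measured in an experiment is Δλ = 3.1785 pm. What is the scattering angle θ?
108.06°

From the Compton formula Δλ = λ_C(1 - cos θ), we can solve for θ:

cos θ = 1 - Δλ/λ_C

Given:
- Δλ = 3.1785 pm
- λ_C = h/(m_e·c) ≈ 2.42631024 pm

cos θ = 1 - 3.1785/2.42631024
cos θ = 1 - 1.310014
cos θ = -0.310014

θ = arccos(-0.310014)
θ = 108.06°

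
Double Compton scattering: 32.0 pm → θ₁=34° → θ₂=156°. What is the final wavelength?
37.0577 pm

Apply Compton shift twice:

First scattering at θ₁ = 34°:
Δλ₁ = λ_C(1 - cos(34°))
Δλ₁ = 2.4263 × 0.1710
Δλ₁ = 0.4148 pm

After first scattering:
λ₁ = 32.0 + 0.4148 = 32.4148 pm

Second scattering at θ₂ = 156°:
Δλ₂ = λ_C(1 - cos(156°))
Δλ₂ = 2.4263 × 1.9135
Δλ₂ = 4.6429 pm

Final wavelength:
λ₂ = 32.4148 + 4.6429 = 37.0577 pm

Total shift: Δλ_total = 0.4148 + 4.6429 = 5.0577 pm

(Intermediate values are shown rounded; full precision is carried through to the final answer.)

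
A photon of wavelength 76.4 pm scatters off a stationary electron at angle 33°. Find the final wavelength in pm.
76.7914 pm

Using the Compton scattering formula:
λ' = λ + Δλ = λ + λ_C(1 - cos θ)

Given:
- Initial wavelength λ = 76.4 pm
- Scattering angle θ = 33°
- Compton wavelength λ_C ≈ 2.4263 pm

Calculate the shift:
Δλ = 2.4263 × (1 - cos(33°))
Δλ = 2.4263 × 0.1613
Δλ = 0.3914 pm

Final wavelength:
λ' = 76.4 + 0.3914 = 76.7914 pm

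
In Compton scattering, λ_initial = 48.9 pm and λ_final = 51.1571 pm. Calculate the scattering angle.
86.00°

First find the wavelength shift:
Δλ = λ' - λ = 51.1571 - 48.9 = 2.2571 pm

Using Δλ = λ_C(1 - cos θ), with λ_C = h/(m_e·c) ≈ 2.42631024 pm:
cos θ = 1 - Δλ/λ_C
cos θ = 1 - 2.2571/2.42631024
cos θ = 0.069740

θ = arccos(0.069740)
θ = 86.00°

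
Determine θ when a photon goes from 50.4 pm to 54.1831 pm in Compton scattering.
124.00°

First find the wavelength shift:
Δλ = λ' - λ = 54.1831 - 50.4 = 3.7831 pm

Using Δλ = λ_C(1 - cos θ), with λ_C = h/(m_e·c) ≈ 2.42631024 pm:
cos θ = 1 - Δλ/λ_C
cos θ = 1 - 3.7831/2.42631024
cos θ = -0.559199

θ = arccos(-0.559199)
θ = 124.00°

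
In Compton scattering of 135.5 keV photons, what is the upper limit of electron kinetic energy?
46.9572 keV

Maximum energy transfer occurs at θ = 180° (backscattering).

Initial photon: E₀ = 135.5 keV → λ₀ = 9.1501 pm

Maximum Compton shift (at 180°):
Δλ_max = 2λ_C = 2 × 2.4263 = 4.8526 pm

Final wavelength:
λ' = 9.1501 + 4.8526 = 14.0027 pm

Minimum photon energy (maximum energy to electron):
E'_min = hc/λ' = 88.5428 keV

Maximum electron kinetic energy:
K_max = E₀ - E'_min = 135.5000 - 88.5428 = 46.9572 keV

(Intermediate values are shown rounded; full precision is carried through to the final answer.)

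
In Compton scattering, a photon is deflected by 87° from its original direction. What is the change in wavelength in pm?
2.2993 pm

Using the Compton scattering formula:
Δλ = λ_C(1 - cos θ)

where λ_C = h/(m_e·c) ≈ 2.4263 pm is the Compton wavelength of an electron.

For θ = 87°:
cos(87°) = 0.0523
1 - cos(87°) = 0.9477

Δλ = 2.4263 × 0.9477
Δλ = 2.2993 pm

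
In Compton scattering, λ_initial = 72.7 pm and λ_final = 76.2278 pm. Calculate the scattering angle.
117.00°

First find the wavelength shift:
Δλ = λ' - λ = 76.2278 - 72.7 = 3.5278 pm

Using Δλ = λ_C(1 - cos θ), with λ_C = h/(m_e·c) ≈ 2.42631024 pm:
cos θ = 1 - Δλ/λ_C
cos θ = 1 - 3.5278/2.42631024
cos θ = -0.453977

θ = arccos(-0.453977)
θ = 117.00°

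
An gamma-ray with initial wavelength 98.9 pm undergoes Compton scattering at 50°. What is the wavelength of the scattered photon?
99.7667 pm

Using the Compton scattering formula:
λ' = λ + Δλ = λ + λ_C(1 - cos θ)

Given:
- Initial wavelength λ = 98.9 pm
- Scattering angle θ = 50°
- Compton wavelength λ_C ≈ 2.4263 pm

Calculate the shift:
Δλ = 2.4263 × (1 - cos(50°))
Δλ = 2.4263 × 0.3572
Δλ = 0.8667 pm

Final wavelength:
λ' = 98.9 + 0.8667 = 99.7667 pm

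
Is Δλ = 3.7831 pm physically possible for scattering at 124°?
Yes, consistent

Calculate the expected shift for θ = 124°:

Δλ_expected = λ_C(1 - cos(124°))
Δλ_expected = 2.4263 × (1 - cos(124°))
Δλ_expected = 2.4263 × 1.5592
Δλ_expected = 3.7831 pm

Given shift: 3.7831 pm
Expected shift: 3.7831 pm
Difference: 0.0000 pm

The values match. This is consistent with Compton scattering at the stated angle.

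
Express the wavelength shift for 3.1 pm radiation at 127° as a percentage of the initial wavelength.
125.3710%

Calculate the Compton shift:
Δλ = λ_C(1 - cos(127°))
Δλ = 2.4263 × (1 - cos(127°))
Δλ = 2.4263 × 1.6018
Δλ = 3.8865 pm

Percentage change:
(Δλ/λ₀) × 100 = (3.8865/3.1) × 100
= 125.3710%

(Intermediate values are shown rounded; full precision is carried through to the final answer.)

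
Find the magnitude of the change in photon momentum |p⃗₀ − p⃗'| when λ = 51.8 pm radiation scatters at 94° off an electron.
1.8269e-23 kg·m/s

Photon momentum magnitude is p = h/λ.

Initial momentum:
p₀ = h/λ = 6.6261e-34/5.1800e-11 = 1.2792e-23 kg·m/s

After scattering:
λ' = λ + Δλ = 51.8 + 2.5956 = 54.3956 pm
p' = h/λ' = 6.6261e-34/5.4396e-11 = 1.2181e-23 kg·m/s

Momentum is a vector; the scattered photon's direction makes angle θ = 94° with the incident direction. The magnitude of the vector change Δp⃗ = p⃗₀ − p⃗' is found from the law of cosines:
|Δp⃗|² = p₀² + p'² − 2p₀p'cos θ
|Δp⃗|² = (1.2792e-23)² + (1.2181e-23)² − 2·1.2792e-23·1.2181e-23·cos(94°)
|Δp⃗| = 1.8269e-23 kg·m/s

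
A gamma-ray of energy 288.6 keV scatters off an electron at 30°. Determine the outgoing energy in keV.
268.2990 keV

First convert energy to wavelength:
λ = hc/E, with hc ≈ 1239.842 keV·pm (i.e. 1239.842 eV·nm)

For E = 288.6 keV = 288600 eV:
λ = 1239.842 keV·pm / 288.6 keV
λ = 4.2961 pm

Calculate the Compton shift:
Δλ = λ_C(1 - cos(30°)) = 2.4263 × 0.1340
Δλ = 0.3251 pm

Final wavelength:
λ' = 4.2961 + 0.3251 = 4.6211 pm

Final energy:
E' = hc/λ' = 1239.842 / 4.6211 = 268.2990 keV

(Intermediate values are shown rounded; full precision is carried through to the final answer.)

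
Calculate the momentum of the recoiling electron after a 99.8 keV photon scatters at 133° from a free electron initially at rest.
8.5891e-23 kg·m/s

The electron is initially at rest, so by conservation of momentum:
p⃗_e = p⃗₀ − p⃗'  (incident photon momentum minus scattered photon momentum)

Photon momentum magnitudes (p = h/λ = E/c):
λ₀ = hc/E₀ = 12.4233 pm → p₀ = h/λ₀ = 5.3336e-23 kg·m/s
Δλ = λ_C(1 − cos 133°) = 4.0810 pm
λ' = 16.5043 pm → p' = h/λ' = 4.0147e-23 kg·m/s

The scattered photon makes angle θ = 133° with the incident direction, so by the law of cosines:
|p⃗_e|² = p₀² + p'² − 2p₀p'cos θ
|p⃗_e|² = (5.3336e-23)² + (4.0147e-23)² − 2·5.3336e-23·4.0147e-23·cos(133°)
|p⃗_e| = 8.5891e-23 kg·m/s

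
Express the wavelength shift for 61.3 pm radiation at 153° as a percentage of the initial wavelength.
7.4848%

Calculate the Compton shift:
Δλ = λ_C(1 - cos(153°))
Δλ = 2.4263 × (1 - cos(153°))
Δλ = 2.4263 × 1.8910
Δλ = 4.5882 pm

Percentage change:
(Δλ/λ₀) × 100 = (4.5882/61.3) × 100
= 7.4848%

(Intermediate values are shown rounded; full precision is carried through to the final answer.)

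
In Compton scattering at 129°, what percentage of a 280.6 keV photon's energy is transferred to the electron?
0.4722 (or 47.22%)

Calculate initial and final photon energies:

Initial: E₀ = 280.6 keV → λ₀ = 4.4185 pm
Compton shift: Δλ = 3.9532 pm
Final wavelength: λ' = 8.3718 pm
Final energy: E' = 148.0979 keV

Fractional energy loss:
(E₀ - E')/E₀ = (280.6000 - 148.0979)/280.6000
= 132.5021/280.6000
= 0.4722
= 47.22%

(Intermediate values are shown rounded; full precision is carried through to the final answer.)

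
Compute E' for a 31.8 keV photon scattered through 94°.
29.8151 keV

First convert energy to wavelength:
λ = hc/E, with hc ≈ 1239.842 keV·pm (i.e. 1239.842 eV·nm)

For E = 31.8 keV = 31800 eV:
λ = 1239.842 keV·pm / 31.8 keV
λ = 38.9887 pm

Calculate the Compton shift:
Δλ = λ_C(1 - cos(94°)) = 2.4263 × 1.0698
Δλ = 2.5956 pm

Final wavelength:
λ' = 38.9887 + 2.5956 = 41.5843 pm

Final energy:
E' = hc/λ' = 1239.842 / 41.5843 = 29.8151 keV

(Intermediate values are shown rounded; full precision is carried through to the final answer.)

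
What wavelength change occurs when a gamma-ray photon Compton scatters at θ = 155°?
4.6253 pm

Using the Compton scattering formula:
Δλ = λ_C(1 - cos θ)

where λ_C = h/(m_e·c) ≈ 2.4263 pm is the Compton wavelength of an electron.

For θ = 155°:
cos(155°) = -0.9063
1 - cos(155°) = 1.9063

Δλ = 2.4263 × 1.9063
Δλ = 4.6253 pm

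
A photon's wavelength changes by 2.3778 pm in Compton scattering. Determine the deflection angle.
88.85°

From the Compton formula Δλ = λ_C(1 - cos θ), we can solve for θ:

cos θ = 1 - Δλ/λ_C

Given:
- Δλ = 2.3778 pm
- λ_C = h/(m_e·c) ≈ 2.42631024 pm

cos θ = 1 - 2.3778/2.42631024
cos θ = 1 - 0.980007
cos θ = 0.019993

θ = arccos(0.019993)
θ = 88.85°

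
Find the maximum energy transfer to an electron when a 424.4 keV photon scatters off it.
264.9147 keV

Maximum energy transfer occurs at θ = 180° (backscattering).

Initial photon: E₀ = 424.4 keV → λ₀ = 2.9214 pm

Maximum Compton shift (at 180°):
Δλ_max = 2λ_C = 2 × 2.4263 = 4.8526 pm

Final wavelength:
λ' = 2.9214 + 4.8526 = 7.7740 pm

Minimum photon energy (maximum energy to electron):
E'_min = hc/λ' = 159.4853 keV

Maximum electron kinetic energy:
K_max = E₀ - E'_min = 424.4000 - 159.4853 = 264.9147 keV

(Intermediate values are shown rounded; full precision is carried through to the final answer.)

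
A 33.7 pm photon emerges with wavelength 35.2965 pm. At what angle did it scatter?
70.00°

First find the wavelength shift:
Δλ = λ' - λ = 35.2965 - 33.7 = 1.5965 pm

Using Δλ = λ_C(1 - cos θ), with λ_C = h/(m_e·c) ≈ 2.42631024 pm:
cos θ = 1 - Δλ/λ_C
cos θ = 1 - 1.5965/2.42631024
cos θ = 0.342005

θ = arccos(0.342005)
θ = 70.00°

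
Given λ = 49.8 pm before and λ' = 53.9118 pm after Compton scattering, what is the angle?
134.00°

First find the wavelength shift:
Δλ = λ' - λ = 53.9118 - 49.8 = 4.1118 pm

Using Δλ = λ_C(1 - cos θ), with λ_C = h/(m_e·c) ≈ 2.42631024 pm:
cos θ = 1 - Δλ/λ_C
cos θ = 1 - 4.1118/2.42631024
cos θ = -0.694672

θ = arccos(-0.694672)
θ = 134.00°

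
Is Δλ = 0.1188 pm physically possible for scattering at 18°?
Yes, consistent

Calculate the expected shift for θ = 18°:

Δλ_expected = λ_C(1 - cos(18°))
Δλ_expected = 2.4263 × (1 - cos(18°))
Δλ_expected = 2.4263 × 0.0489
Δλ_expected = 0.1188 pm

Given shift: 0.1188 pm
Expected shift: 0.1188 pm
Difference: 0.0000 pm

The values match. This is consistent with Compton scattering at the stated angle.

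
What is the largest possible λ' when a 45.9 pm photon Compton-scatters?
50.7526 pm (at θ = 180°)

The Compton shift is Δλ = λ_C(1 − cos θ).

Since cos θ ranges from −1 to 1, the factor (1 − cos θ) ranges from 0 to 2; the maximum shift occurs at θ = 180° (backscattering):
Δλ_max = 2λ_C = 2 × 2.4263 pm = 4.8526 pm

Maximum scattered wavelength:
λ'_max = λ₀ + Δλ_max = 45.9 + 4.8526 = 50.7526 pm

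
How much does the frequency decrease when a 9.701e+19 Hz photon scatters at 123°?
5.317e+19 Hz (decrease)

Convert frequency to wavelength (c = 299792458 m/s):
λ₀ = c/f₀ = 299792458/9.701e+19 = 3.0903253e-12 m = 3.0903 pm

Calculate Compton shift:
Δλ = λ_C(1 - cos(123°)) = 3.7478 pm

Final wavelength:
λ' = λ₀ + Δλ = 3.0903 + 3.7478 = 6.8381 pm

Final frequency:
f' = c/λ' = 299792458/6.8380988e-12 = 4.3841493e+19 Hz

Frequency shift (decrease):
Δf = f₀ - f' = 9.701e+19 - 4.3841493e+19 = 5.317e+19 Hz

(Intermediate values are shown rounded; full precision is carried through to the final answer.)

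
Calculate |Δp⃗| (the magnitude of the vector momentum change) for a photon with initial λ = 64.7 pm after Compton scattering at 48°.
8.2807e-24 kg·m/s

Photon momentum magnitude is p = h/λ.

Initial momentum:
p₀ = h/λ = 6.6261e-34/6.4700e-11 = 1.0241e-23 kg·m/s

After scattering:
λ' = λ + Δλ = 64.7 + 0.8028 = 65.5028 pm
p' = h/λ' = 6.6261e-34/6.5503e-11 = 1.0116e-23 kg·m/s

Momentum is a vector; the scattered photon's direction makes angle θ = 48° with the incident direction. The magnitude of the vector change Δp⃗ = p⃗₀ − p⃗' is found from the law of cosines:
|Δp⃗|² = p₀² + p'² − 2p₀p'cos θ
|Δp⃗|² = (1.0241e-23)² + (1.0116e-23)² − 2·1.0241e-23·1.0116e-23·cos(48°)
|Δp⃗| = 8.2807e-24 kg·m/s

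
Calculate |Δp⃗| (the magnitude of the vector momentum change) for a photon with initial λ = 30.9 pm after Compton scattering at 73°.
2.4855e-23 kg·m/s

Photon momentum magnitude is p = h/λ.

Initial momentum:
p₀ = h/λ = 6.6261e-34/3.0900e-11 = 2.1444e-23 kg·m/s

After scattering:
λ' = λ + Δλ = 30.9 + 1.7169 = 32.6169 pm
p' = h/λ' = 6.6261e-34/3.2617e-11 = 2.0315e-23 kg·m/s

Momentum is a vector; the scattered photon's direction makes angle θ = 73° with the incident direction. The magnitude of the vector change Δp⃗ = p⃗₀ − p⃗' is found from the law of cosines:
|Δp⃗|² = p₀² + p'² − 2p₀p'cos θ
|Δp⃗|² = (2.1444e-23)² + (2.0315e-23)² − 2·2.1444e-23·2.0315e-23·cos(73°)
|Δp⃗| = 2.4855e-23 kg·m/s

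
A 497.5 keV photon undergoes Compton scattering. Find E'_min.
168.8062 keV (at θ = 180°)

The scattered photon has minimum energy when its wavelength is maximum, i.e., when the Compton shift Δλ = λ_C(1 − cos θ) is maximum. This occurs at θ = 180° (backscattering), giving Δλ_max = 2λ_C = 4.8526 pm.

Initial wavelength: λ₀ = hc/E₀ = 2.4921 pm
Maximum final wavelength: λ'_max = λ₀ + 2λ_C = 2.4921 + 4.8526 = 7.3448 pm
Minimum final energy: E'_min = hc/λ'_max = 168.8062 keV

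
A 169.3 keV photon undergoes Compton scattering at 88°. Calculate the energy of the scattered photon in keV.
128.2819 keV

First convert energy to wavelength:
λ = hc/E, with hc ≈ 1239.842 keV·pm (i.e. 1239.842 eV·nm)

For E = 169.3 keV = 169300 eV:
λ = 1239.842 keV·pm / 169.3 keV
λ = 7.3233 pm

Calculate the Compton shift:
Δλ = λ_C(1 - cos(88°)) = 2.4263 × 0.9651
Δλ = 2.3416 pm

Final wavelength:
λ' = 7.3233 + 2.3416 = 9.6650 pm

Final energy:
E' = hc/λ' = 1239.842 / 9.6650 = 128.2819 keV

(Intermediate values are shown rounded; full precision is carried through to the final answer.)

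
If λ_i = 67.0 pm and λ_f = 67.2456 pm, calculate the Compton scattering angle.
26.00°

First find the wavelength shift:
Δλ = λ' - λ = 67.2456 - 67.0 = 0.2456 pm

Using Δλ = λ_C(1 - cos θ), with λ_C = h/(m_e·c) ≈ 2.42631024 pm:
cos θ = 1 - Δλ/λ_C
cos θ = 1 - 0.2456/2.42631024
cos θ = 0.898776

θ = arccos(0.898776)
θ = 26.00°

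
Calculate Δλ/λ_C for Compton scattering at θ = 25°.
0.0937 λ_C

The Compton shift formula is:
Δλ = λ_C(1 - cos θ)

Dividing both sides by λ_C:
Δλ/λ_C = 1 - cos θ

For θ = 25°:
Δλ/λ_C = 1 - cos(25°)
Δλ/λ_C = 1 - 0.9063
Δλ/λ_C = 0.0937

This means the shift is 0.0937 × λ_C = 0.2273 pm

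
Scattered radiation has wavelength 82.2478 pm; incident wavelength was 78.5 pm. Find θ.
123.00°

First find the wavelength shift:
Δλ = λ' - λ = 82.2478 - 78.5 = 3.7478 pm

Using Δλ = λ_C(1 - cos θ), with λ_C = h/(m_e·c) ≈ 2.42631024 pm:
cos θ = 1 - Δλ/λ_C
cos θ = 1 - 3.7478/2.42631024
cos θ = -0.544650

θ = arccos(-0.544650)
θ = 123.00°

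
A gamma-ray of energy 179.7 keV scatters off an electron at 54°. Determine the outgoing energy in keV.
156.9486 keV

First convert energy to wavelength:
λ = hc/E, with hc ≈ 1239.842 keV·pm (i.e. 1239.842 eV·nm)

For E = 179.7 keV = 179700 eV:
λ = 1239.842 keV·pm / 179.7 keV
λ = 6.8995 pm

Calculate the Compton shift:
Δλ = λ_C(1 - cos(54°)) = 2.4263 × 0.4122
Δλ = 1.0002 pm

Final wavelength:
λ' = 6.8995 + 1.0002 = 7.8997 pm

Final energy:
E' = hc/λ' = 1239.842 / 7.8997 = 156.9486 keV

(Intermediate values are shown rounded; full precision is carried through to the final answer.)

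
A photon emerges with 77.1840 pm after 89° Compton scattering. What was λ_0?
74.8000 pm

From λ' = λ + Δλ, we have λ = λ' - Δλ

First calculate the Compton shift:
Δλ = λ_C(1 - cos θ)
Δλ = 2.4263 × (1 - cos(89°))
Δλ = 2.4263 × 0.9825
Δλ = 2.3840 pm

Initial wavelength:
λ = λ' - Δλ
λ = 77.1840 - 2.3840
λ = 74.8000 pm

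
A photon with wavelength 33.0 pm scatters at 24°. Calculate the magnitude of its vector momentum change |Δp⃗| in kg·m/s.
8.3239e-24 kg·m/s

Photon momentum magnitude is p = h/λ.

Initial momentum:
p₀ = h/λ = 6.6261e-34/3.3000e-11 = 2.0079e-23 kg·m/s

After scattering:
λ' = λ + Δλ = 33.0 + 0.2098 = 33.2098 pm
p' = h/λ' = 6.6261e-34/3.3210e-11 = 1.9952e-23 kg·m/s

Momentum is a vector; the scattered photon's direction makes angle θ = 24° with the incident direction. The magnitude of the vector change Δp⃗ = p⃗₀ − p⃗' is found from the law of cosines:
|Δp⃗|² = p₀² + p'² − 2p₀p'cos θ
|Δp⃗|² = (2.0079e-23)² + (1.9952e-23)² − 2·2.0079e-23·1.9952e-23·cos(24°)
|Δp⃗| = 8.3239e-24 kg·m/s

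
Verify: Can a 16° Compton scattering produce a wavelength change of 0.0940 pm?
Yes, consistent

Calculate the expected shift for θ = 16°:

Δλ_expected = λ_C(1 - cos(16°))
Δλ_expected = 2.4263 × (1 - cos(16°))
Δλ_expected = 2.4263 × 0.0387
Δλ_expected = 0.0940 pm

Given shift: 0.0940 pm
Expected shift: 0.0940 pm
Difference: 0.0000 pm

The values match. This is consistent with Compton scattering at the stated angle.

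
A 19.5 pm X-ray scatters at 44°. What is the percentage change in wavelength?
3.4921%

Calculate the Compton shift:
Δλ = λ_C(1 - cos(44°))
Δλ = 2.4263 × (1 - cos(44°))
Δλ = 2.4263 × 0.2807
Δλ = 0.6810 pm

Percentage change:
(Δλ/λ₀) × 100 = (0.6810/19.5) × 100
= 3.4921%

(Intermediate values are shown rounded; full precision is carried through to the final answer.)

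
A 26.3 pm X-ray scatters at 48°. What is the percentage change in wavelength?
3.0524%

Calculate the Compton shift:
Δλ = λ_C(1 - cos(48°))
Δλ = 2.4263 × (1 - cos(48°))
Δλ = 2.4263 × 0.3309
Δλ = 0.8028 pm

Percentage change:
(Δλ/λ₀) × 100 = (0.8028/26.3) × 100
= 3.0524%

(Intermediate values are shown rounded; full precision is carried through to the final answer.)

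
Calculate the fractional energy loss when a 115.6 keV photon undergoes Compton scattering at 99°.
0.2074 (or 20.74%)

Calculate initial and final photon energies:

Initial: E₀ = 115.6 keV → λ₀ = 10.7253 pm
Compton shift: Δλ = 2.8059 pm
Final wavelength: λ' = 13.5311 pm
Final energy: E' = 91.6288 keV

Fractional energy loss:
(E₀ - E')/E₀ = (115.6000 - 91.6288)/115.6000
= 23.9712/115.6000
= 0.2074
= 20.74%

(Intermediate values are shown rounded; full precision is carried through to the final answer.)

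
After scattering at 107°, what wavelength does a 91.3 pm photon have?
94.4357 pm

Using the Compton scattering formula:
λ' = λ + Δλ = λ + λ_C(1 - cos θ)

Given:
- Initial wavelength λ = 91.3 pm
- Scattering angle θ = 107°
- Compton wavelength λ_C ≈ 2.4263 pm

Calculate the shift:
Δλ = 2.4263 × (1 - cos(107°))
Δλ = 2.4263 × 1.2924
Δλ = 3.1357 pm

Final wavelength:
λ' = 91.3 + 3.1357 = 94.4357 pm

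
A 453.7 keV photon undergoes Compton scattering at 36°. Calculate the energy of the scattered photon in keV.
387.9211 keV

First convert energy to wavelength:
λ = hc/E, with hc ≈ 1239.842 keV·pm (i.e. 1239.842 eV·nm)

For E = 453.7 keV = 453700 eV:
λ = 1239.842 keV·pm / 453.7 keV
λ = 2.7327 pm

Calculate the Compton shift:
Δλ = λ_C(1 - cos(36°)) = 2.4263 × 0.1910
Δλ = 0.4634 pm

Final wavelength:
λ' = 2.7327 + 0.4634 = 3.1961 pm

Final energy:
E' = hc/λ' = 1239.842 / 3.1961 = 387.9211 keV

(Intermediate values are shown rounded; full precision is carried through to the final answer.)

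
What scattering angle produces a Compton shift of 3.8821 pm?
126.87°

From the Compton formula Δλ = λ_C(1 - cos θ), we can solve for θ:

cos θ = 1 - Δλ/λ_C

Given:
- Δλ = 3.8821 pm
- λ_C = h/(m_e·c) ≈ 2.42631024 pm

cos θ = 1 - 3.8821/2.42631024
cos θ = 1 - 1.600001
cos θ = -0.600001

θ = arccos(-0.600001)
θ = 126.87°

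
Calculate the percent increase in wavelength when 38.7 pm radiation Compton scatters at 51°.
2.3240%

Calculate the Compton shift:
Δλ = λ_C(1 - cos(51°))
Δλ = 2.4263 × (1 - cos(51°))
Δλ = 2.4263 × 0.3707
Δλ = 0.8994 pm

Percentage change:
(Δλ/λ₀) × 100 = (0.8994/38.7) × 100
= 2.3240%

(Intermediate values are shown rounded; full precision is carried through to the final answer.)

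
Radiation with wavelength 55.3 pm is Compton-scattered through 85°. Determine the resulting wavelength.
57.5148 pm

Using the Compton scattering formula:
λ' = λ + Δλ = λ + λ_C(1 - cos θ)

Given:
- Initial wavelength λ = 55.3 pm
- Scattering angle θ = 85°
- Compton wavelength λ_C ≈ 2.4263 pm

Calculate the shift:
Δλ = 2.4263 × (1 - cos(85°))
Δλ = 2.4263 × 0.9128
Δλ = 2.2148 pm

Final wavelength:
λ' = 55.3 + 2.2148 = 57.5148 pm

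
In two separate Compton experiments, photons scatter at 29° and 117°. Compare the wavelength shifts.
117° produces the larger shift by a factor of 11.597

Calculate both shifts using Δλ = λ_C(1 - cos θ):

For θ₁ = 29°:
Δλ₁ = 2.4263 × (1 - cos(29°))
Δλ₁ = 2.4263 × 0.1254
Δλ₁ = 0.3042 pm

For θ₂ = 117°:
Δλ₂ = 2.4263 × (1 - cos(117°))
Δλ₂ = 2.4263 × 1.4540
Δλ₂ = 3.5278 pm

The 117° angle produces the larger shift.
Ratio: 3.5278/0.3042 = 11.597

(Intermediate values are shown rounded; full precision is carried through to the final answer.)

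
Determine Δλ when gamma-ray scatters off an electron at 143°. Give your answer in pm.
4.3640 pm

Using the Compton scattering formula:
Δλ = λ_C(1 - cos θ)

where λ_C = h/(m_e·c) ≈ 2.4263 pm is the Compton wavelength of an electron.

For θ = 143°:
cos(143°) = -0.7986
1 - cos(143°) = 1.7986

Δλ = 2.4263 × 1.7986
Δλ = 4.3640 pm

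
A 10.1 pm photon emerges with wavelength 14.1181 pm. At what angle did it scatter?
131.00°

First find the wavelength shift:
Δλ = λ' - λ = 14.1181 - 10.1 = 4.0181 pm

Using Δλ = λ_C(1 - cos θ), with λ_C = h/(m_e·c) ≈ 2.42631024 pm:
cos θ = 1 - Δλ/λ_C
cos θ = 1 - 4.0181/2.42631024
cos θ = -0.656054

θ = arccos(-0.656054)
θ = 131.00°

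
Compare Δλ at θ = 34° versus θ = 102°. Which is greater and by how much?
102° produces the larger shift by a factor of 7.065

Calculate both shifts using Δλ = λ_C(1 - cos θ):

For θ₁ = 34°:
Δλ₁ = 2.4263 × (1 - cos(34°))
Δλ₁ = 2.4263 × 0.1710
Δλ₁ = 0.4148 pm

For θ₂ = 102°:
Δλ₂ = 2.4263 × (1 - cos(102°))
Δλ₂ = 2.4263 × 1.2079
Δλ₂ = 2.9308 pm

The 102° angle produces the larger shift.
Ratio: 2.9308/0.4148 = 7.065

(Intermediate values are shown rounded; full precision is carried through to the final answer.)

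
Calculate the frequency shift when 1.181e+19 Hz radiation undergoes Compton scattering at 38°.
2.345e+17 Hz (decrease)

Convert frequency to wavelength (c = 299792458 m/s):
λ₀ = c/f₀ = 299792458/1.181e+19 = 2.5384628e-11 m = 25.3846 pm

Calculate Compton shift:
Δλ = λ_C(1 - cos(38°)) = 0.5144 pm

Final wavelength:
λ' = λ₀ + Δλ = 25.3846 + 0.5144 = 25.8990 pm

Final frequency:
f' = c/λ' = 299792458/2.5898980e-11 = 1.1575454e+19 Hz

Frequency shift (decrease):
Δf = f₀ - f' = 1.181e+19 - 1.1575454e+19 = 2.345e+17 Hz

(Intermediate values are shown rounded; full precision is carried through to the final answer.)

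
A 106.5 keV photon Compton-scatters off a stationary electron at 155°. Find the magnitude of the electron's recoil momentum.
9.5399e-23 kg·m/s

The electron is initially at rest, so by conservation of momentum:
p⃗_e = p⃗₀ − p⃗'  (incident photon momentum minus scattered photon momentum)

Photon momentum magnitudes (p = h/λ = E/c):
λ₀ = hc/E₀ = 11.6417 pm → p₀ = h/λ₀ = 5.6917e-23 kg·m/s
Δλ = λ_C(1 − cos 155°) = 4.6253 pm
λ' = 16.2670 pm → p' = h/λ' = 4.0733e-23 kg·m/s

The scattered photon makes angle θ = 155° with the incident direction, so by the law of cosines:
|p⃗_e|² = p₀² + p'² − 2p₀p'cos θ
|p⃗_e|² = (5.6917e-23)² + (4.0733e-23)² − 2·5.6917e-23·4.0733e-23·cos(155°)
|p⃗_e| = 9.5399e-23 kg·m/s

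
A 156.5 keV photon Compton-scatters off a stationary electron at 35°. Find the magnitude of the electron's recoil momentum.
4.9160e-23 kg·m/s

The electron is initially at rest, so by conservation of momentum:
p⃗_e = p⃗₀ − p⃗'  (incident photon momentum minus scattered photon momentum)

Photon momentum magnitudes (p = h/λ = E/c):
λ₀ = hc/E₀ = 7.9223 pm → p₀ = h/λ₀ = 8.3638e-23 kg·m/s
Δλ = λ_C(1 − cos 35°) = 0.4388 pm
λ' = 8.3611 pm → p' = h/λ' = 7.9249e-23 kg·m/s

The scattered photon makes angle θ = 35° with the incident direction, so by the law of cosines:
|p⃗_e|² = p₀² + p'² − 2p₀p'cos θ
|p⃗_e|² = (8.3638e-23)² + (7.9249e-23)² − 2·8.3638e-23·7.9249e-23·cos(35°)
|p⃗_e| = 4.9160e-23 kg·m/s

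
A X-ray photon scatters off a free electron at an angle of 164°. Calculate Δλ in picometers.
4.7586 pm

Using the Compton scattering formula:
Δλ = λ_C(1 - cos θ)

where λ_C = h/(m_e·c) ≈ 2.4263 pm is the Compton wavelength of an electron.

For θ = 164°:
cos(164°) = -0.9613
1 - cos(164°) = 1.9613

Δλ = 2.4263 × 1.9613
Δλ = 4.7586 pm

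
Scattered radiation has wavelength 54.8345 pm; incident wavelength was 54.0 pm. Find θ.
49.00°

First find the wavelength shift:
Δλ = λ' - λ = 54.8345 - 54.0 = 0.8345 pm

Using Δλ = λ_C(1 - cos θ), with λ_C = h/(m_e·c) ≈ 2.42631024 pm:
cos θ = 1 - Δλ/λ_C
cos θ = 1 - 0.8345/2.42631024
cos θ = 0.656062

θ = arccos(0.656062)
θ = 49.00°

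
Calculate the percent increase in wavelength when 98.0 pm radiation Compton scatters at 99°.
2.8631%

Calculate the Compton shift:
Δλ = λ_C(1 - cos(99°))
Δλ = 2.4263 × (1 - cos(99°))
Δλ = 2.4263 × 1.1564
Δλ = 2.8059 pm

Percentage change:
(Δλ/λ₀) × 100 = (2.8059/98.0) × 100
= 2.8631%

(Intermediate values are shown rounded; full precision is carried through to the final answer.)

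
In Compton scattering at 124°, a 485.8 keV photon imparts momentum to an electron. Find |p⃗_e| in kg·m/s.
3.2972e-22 kg·m/s

The electron is initially at rest, so by conservation of momentum:
p⃗_e = p⃗₀ − p⃗'  (incident photon momentum minus scattered photon momentum)

Photon momentum magnitudes (p = h/λ = E/c):
λ₀ = hc/E₀ = 2.5522 pm → p₀ = h/λ₀ = 2.5963e-22 kg·m/s
Δλ = λ_C(1 − cos 124°) = 3.7831 pm
λ' = 6.3353 pm → p' = h/λ' = 1.0459e-22 kg·m/s

The scattered photon makes angle θ = 124° with the incident direction, so by the law of cosines:
|p⃗_e|² = p₀² + p'² − 2p₀p'cos θ
|p⃗_e|² = (2.5963e-22)² + (1.0459e-22)² − 2·2.5963e-22·1.0459e-22·cos(124°)
|p⃗_e| = 3.2972e-22 kg·m/s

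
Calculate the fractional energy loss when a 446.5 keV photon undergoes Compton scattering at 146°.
0.6151 (or 61.51%)

Calculate initial and final photon energies:

Initial: E₀ = 446.5 keV → λ₀ = 2.7768 pm
Compton shift: Δλ = 4.4378 pm
Final wavelength: λ' = 7.2146 pm
Final energy: E' = 171.8515 keV

Fractional energy loss:
(E₀ - E')/E₀ = (446.5000 - 171.8515)/446.5000
= 274.6485/446.5000
= 0.6151
= 61.51%

(Intermediate values are shown rounded; full precision is carried through to the final answer.)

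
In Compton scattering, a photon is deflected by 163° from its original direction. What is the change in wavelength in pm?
4.7466 pm

Using the Compton scattering formula:
Δλ = λ_C(1 - cos θ)

where λ_C = h/(m_e·c) ≈ 2.4263 pm is the Compton wavelength of an electron.

For θ = 163°:
cos(163°) = -0.9563
1 - cos(163°) = 1.9563

Δλ = 2.4263 × 1.9563
Δλ = 4.7466 pm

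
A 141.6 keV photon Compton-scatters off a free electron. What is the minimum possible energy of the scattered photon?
91.1075 keV (at θ = 180°)

The scattered photon has minimum energy when its wavelength is maximum, i.e., when the Compton shift Δλ = λ_C(1 − cos θ) is maximum. This occurs at θ = 180° (backscattering), giving Δλ_max = 2λ_C = 4.8526 pm.

Initial wavelength: λ₀ = hc/E₀ = 8.7559 pm
Maximum final wavelength: λ'_max = λ₀ + 2λ_C = 8.7559 + 4.8526 = 13.6086 pm
Minimum final energy: E'_min = hc/λ'_max = 91.1075 keV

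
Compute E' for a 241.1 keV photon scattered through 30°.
226.7657 keV

First convert energy to wavelength:
λ = hc/E, with hc ≈ 1239.842 keV·pm (i.e. 1239.842 eV·nm)

For E = 241.1 keV = 241100 eV:
λ = 1239.842 keV·pm / 241.1 keV
λ = 5.1424 pm

Calculate the Compton shift:
Δλ = λ_C(1 - cos(30°)) = 2.4263 × 0.1340
Δλ = 0.3251 pm

Final wavelength:
λ' = 5.1424 + 0.3251 = 5.4675 pm

Final energy:
E' = hc/λ' = 1239.842 / 5.4675 = 226.7657 keV

(Intermediate values are shown rounded; full precision is carried through to the final answer.)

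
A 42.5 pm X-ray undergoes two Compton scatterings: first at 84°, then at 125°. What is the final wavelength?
48.4907 pm

Apply Compton shift twice:

First scattering at θ₁ = 84°:
Δλ₁ = λ_C(1 - cos(84°))
Δλ₁ = 2.4263 × 0.8955
Δλ₁ = 2.1727 pm

After first scattering:
λ₁ = 42.5 + 2.1727 = 44.6727 pm

Second scattering at θ₂ = 125°:
Δλ₂ = λ_C(1 - cos(125°))
Δλ₂ = 2.4263 × 1.5736
Δλ₂ = 3.8180 pm

Final wavelength:
λ₂ = 44.6727 + 3.8180 = 48.4907 pm

Total shift: Δλ_total = 2.1727 + 3.8180 = 5.9907 pm

(Intermediate values are shown rounded; full precision is carried through to the final answer.)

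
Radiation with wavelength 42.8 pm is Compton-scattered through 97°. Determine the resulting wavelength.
45.5220 pm

Using the Compton scattering formula:
λ' = λ + Δλ = λ + λ_C(1 - cos θ)

Given:
- Initial wavelength λ = 42.8 pm
- Scattering angle θ = 97°
- Compton wavelength λ_C ≈ 2.4263 pm

Calculate the shift:
Δλ = 2.4263 × (1 - cos(97°))
Δλ = 2.4263 × 1.1219
Δλ = 2.7220 pm

Final wavelength:
λ' = 42.8 + 2.7220 = 45.5220 pm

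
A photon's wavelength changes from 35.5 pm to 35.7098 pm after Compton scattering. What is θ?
24.00°

First find the wavelength shift:
Δλ = λ' - λ = 35.7098 - 35.5 = 0.2098 pm

Using Δλ = λ_C(1 - cos θ), with λ_C = h/(m_e·c) ≈ 2.42631024 pm:
cos θ = 1 - Δλ/λ_C
cos θ = 1 - 0.2098/2.42631024
cos θ = 0.913531

θ = arccos(0.913531)
θ = 24.00°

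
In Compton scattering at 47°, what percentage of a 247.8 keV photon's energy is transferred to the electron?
0.1336 (or 13.36%)

Calculate initial and final photon energies:

Initial: E₀ = 247.8 keV → λ₀ = 5.0034 pm
Compton shift: Δλ = 0.7716 pm
Final wavelength: λ' = 5.7750 pm
Final energy: E' = 214.6924 keV

Fractional energy loss:
(E₀ - E')/E₀ = (247.8000 - 214.6924)/247.8000
= 33.1076/247.8000
= 0.1336
= 13.36%

(Intermediate values are shown rounded; full precision is carried through to the final answer.)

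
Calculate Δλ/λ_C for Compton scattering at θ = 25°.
0.0937 λ_C

The Compton shift formula is:
Δλ = λ_C(1 - cos θ)

Dividing both sides by λ_C:
Δλ/λ_C = 1 - cos θ

For θ = 25°:
Δλ/λ_C = 1 - cos(25°)
Δλ/λ_C = 1 - 0.9063
Δλ/λ_C = 0.0937

This means the shift is 0.0937 × λ_C = 0.2273 pm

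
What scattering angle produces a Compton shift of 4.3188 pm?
141.26°

From the Compton formula Δλ = λ_C(1 - cos θ), we can solve for θ:

cos θ = 1 - Δλ/λ_C

Given:
- Δλ = 4.3188 pm
- λ_C = h/(m_e·c) ≈ 2.42631024 pm

cos θ = 1 - 4.3188/2.42631024
cos θ = 1 - 1.779987
cos θ = -0.779987

θ = arccos(-0.779987)
θ = 141.26°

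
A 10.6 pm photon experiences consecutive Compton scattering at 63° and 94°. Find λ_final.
14.5203 pm

Apply Compton shift twice:

First scattering at θ₁ = 63°:
Δλ₁ = λ_C(1 - cos(63°))
Δλ₁ = 2.4263 × 0.5460
Δλ₁ = 1.3248 pm

After first scattering:
λ₁ = 10.6 + 1.3248 = 11.9248 pm

Second scattering at θ₂ = 94°:
Δλ₂ = λ_C(1 - cos(94°))
Δλ₂ = 2.4263 × 1.0698
Δλ₂ = 2.5956 pm

Final wavelength:
λ₂ = 11.9248 + 2.5956 = 14.5203 pm

Total shift: Δλ_total = 1.3248 + 2.5956 = 3.9203 pm

(Intermediate values are shown rounded; full precision is carried through to the final answer.)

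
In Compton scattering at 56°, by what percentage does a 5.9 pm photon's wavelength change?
18.1277%

Calculate the Compton shift:
Δλ = λ_C(1 - cos(56°))
Δλ = 2.4263 × (1 - cos(56°))
Δλ = 2.4263 × 0.4408
Δλ = 1.0695 pm

Percentage change:
(Δλ/λ₀) × 100 = (1.0695/5.9) × 100
= 18.1277%

(Intermediate values are shown rounded; full precision is carried through to the final answer.)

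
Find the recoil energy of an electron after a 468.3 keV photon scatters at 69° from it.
173.4040 keV

By energy conservation: K_e = E_initial - E_final

First find the scattered photon energy:
Initial wavelength: λ = hc/E = 2.6475 pm
Compton shift: Δλ = λ_C(1 - cos(69°)) = 1.5568 pm
Final wavelength: λ' = 2.6475 + 1.5568 = 4.2043 pm
Final photon energy: E' = hc/λ' = 294.8960 keV

Electron kinetic energy:
K_e = E - E' = 468.3000 - 294.8960 = 173.4040 keV

(Intermediate values are shown rounded; full precision is carried through to the final answer.)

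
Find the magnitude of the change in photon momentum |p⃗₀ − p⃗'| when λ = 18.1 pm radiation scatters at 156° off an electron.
6.4325e-23 kg·m/s

Photon momentum magnitude is p = h/λ.

Initial momentum:
p₀ = h/λ = 6.6261e-34/1.8100e-11 = 3.6608e-23 kg·m/s

After scattering:
λ' = λ + Δλ = 18.1 + 4.6429 = 22.7429 pm
p' = h/λ' = 6.6261e-34/2.2743e-11 = 2.9135e-23 kg·m/s

Momentum is a vector; the scattered photon's direction makes angle θ = 156° with the incident direction. The magnitude of the vector change Δp⃗ = p⃗₀ − p⃗' is found from the law of cosines:
|Δp⃗|² = p₀² + p'² − 2p₀p'cos θ
|Δp⃗|² = (3.6608e-23)² + (2.9135e-23)² − 2·3.6608e-23·2.9135e-23·cos(156°)
|Δp⃗| = 6.4325e-23 kg·m/s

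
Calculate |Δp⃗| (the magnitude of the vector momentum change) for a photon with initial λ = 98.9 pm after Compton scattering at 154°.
1.2766e-23 kg·m/s

Photon momentum magnitude is p = h/λ.

Initial momentum:
p₀ = h/λ = 6.6261e-34/9.8900e-11 = 6.6998e-24 kg·m/s

After scattering:
λ' = λ + Δλ = 98.9 + 4.6071 = 103.5071 pm
p' = h/λ' = 6.6261e-34/1.0351e-10 = 6.4016e-24 kg·m/s

Momentum is a vector; the scattered photon's direction makes angle θ = 154° with the incident direction. The magnitude of the vector change Δp⃗ = p⃗₀ − p⃗' is found from the law of cosines:
|Δp⃗|² = p₀² + p'² − 2p₀p'cos θ
|Δp⃗|² = (6.6998e-24)² + (6.4016e-24)² − 2·6.6998e-24·6.4016e-24·cos(154°)
|Δp⃗| = 1.2766e-23 kg·m/s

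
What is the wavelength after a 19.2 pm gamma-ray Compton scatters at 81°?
21.2468 pm

Using the Compton scattering formula:
λ' = λ + Δλ = λ + λ_C(1 - cos θ)

Given:
- Initial wavelength λ = 19.2 pm
- Scattering angle θ = 81°
- Compton wavelength λ_C ≈ 2.4263 pm

Calculate the shift:
Δλ = 2.4263 × (1 - cos(81°))
Δλ = 2.4263 × 0.8436
Δλ = 2.0468 pm

Final wavelength:
λ' = 19.2 + 2.0468 = 21.2468 pm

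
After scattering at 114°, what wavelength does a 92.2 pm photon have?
95.6132 pm

Using the Compton scattering formula:
λ' = λ + Δλ = λ + λ_C(1 - cos θ)

Given:
- Initial wavelength λ = 92.2 pm
- Scattering angle θ = 114°
- Compton wavelength λ_C ≈ 2.4263 pm

Calculate the shift:
Δλ = 2.4263 × (1 - cos(114°))
Δλ = 2.4263 × 1.4067
Δλ = 3.4132 pm

Final wavelength:
λ' = 92.2 + 3.4132 = 95.6132 pm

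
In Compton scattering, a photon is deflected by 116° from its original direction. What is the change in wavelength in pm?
3.4899 pm

Using the Compton scattering formula:
Δλ = λ_C(1 - cos θ)

where λ_C = h/(m_e·c) ≈ 2.4263 pm is the Compton wavelength of an electron.

For θ = 116°:
cos(116°) = -0.4384
1 - cos(116°) = 1.4384

Δλ = 2.4263 × 1.4384
Δλ = 3.4899 pm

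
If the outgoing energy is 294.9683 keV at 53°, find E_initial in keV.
383.0000 keV

Convert final energy to wavelength (hc ≈ 1239.842 keV·pm):
λ' = hc/E' = 1239.842 / 294.9683 = 4.2033 pm

Calculate the Compton shift:
Δλ = λ_C(1 - cos(53°))
Δλ = 2.4263 × (1 - cos(53°))
Δλ = 0.9661 pm

Initial wavelength:
λ = λ' - Δλ = 4.2033 - 0.9661 = 3.2372 pm

Initial energy:
E = hc/λ = 1239.842 / 3.2372 = 383.0000 keV

(Intermediate values are shown rounded; full precision is carried through to the final answer.)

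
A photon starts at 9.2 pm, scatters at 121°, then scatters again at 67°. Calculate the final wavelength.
14.3542 pm

Apply Compton shift twice:

First scattering at θ₁ = 121°:
Δλ₁ = λ_C(1 - cos(121°))
Δλ₁ = 2.4263 × 1.5150
Δλ₁ = 3.6760 pm

After first scattering:
λ₁ = 9.2 + 3.6760 = 12.8760 pm

Second scattering at θ₂ = 67°:
Δλ₂ = λ_C(1 - cos(67°))
Δλ₂ = 2.4263 × 0.6093
Δλ₂ = 1.4783 pm

Final wavelength:
λ₂ = 12.8760 + 1.4783 = 14.3542 pm

Total shift: Δλ_total = 3.6760 + 1.4783 = 5.1542 pm

(Intermediate values are shown rounded; full precision is carried through to the final answer.)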